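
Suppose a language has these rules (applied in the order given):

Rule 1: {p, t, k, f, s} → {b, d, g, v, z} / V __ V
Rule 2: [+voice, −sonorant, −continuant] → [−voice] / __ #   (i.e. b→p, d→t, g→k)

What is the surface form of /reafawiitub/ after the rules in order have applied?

Rule 1 (intervocalic voicing): /f/ is a voiceless obstruent between vowels /a/ and /a/, so it voices to [v]. /t/ is a voiceless obstruent between vowels /i/ and /u/, so it voices to [d]. /reafawiitub/ → reavawiidub.
Rule 2 (final devoicing): /b/ is a voiced stop in word-final position, so it devoices to [p]. /reavawiidub/ → reavawiidup.

reavawiidup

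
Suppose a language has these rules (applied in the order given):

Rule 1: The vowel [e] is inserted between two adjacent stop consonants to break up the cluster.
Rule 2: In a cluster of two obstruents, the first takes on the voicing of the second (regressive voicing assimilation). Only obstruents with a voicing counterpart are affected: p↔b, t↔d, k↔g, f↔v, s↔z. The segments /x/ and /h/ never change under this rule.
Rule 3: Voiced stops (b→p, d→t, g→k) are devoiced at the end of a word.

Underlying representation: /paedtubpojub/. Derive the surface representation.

Rule 1 (stop-cluster e-epenthesis): /d/ and /t/ form a stop–stop cluster, so [e] is inserted between them. /b/ and /p/ form a stop–stop cluster, so [e] is inserted between them. /paedtubpojub/ → paedetubepojub.
Rule 2 (regressive voicing assimilation): no segment meets the environment; /paedetubepojub/ is unchanged.
Rule 3 (final devoicing): /b/ is a voiced stop in word-final position, so it devoices to [p]. /paedetubepojub/ → paedetubepojup.

paedetubepojup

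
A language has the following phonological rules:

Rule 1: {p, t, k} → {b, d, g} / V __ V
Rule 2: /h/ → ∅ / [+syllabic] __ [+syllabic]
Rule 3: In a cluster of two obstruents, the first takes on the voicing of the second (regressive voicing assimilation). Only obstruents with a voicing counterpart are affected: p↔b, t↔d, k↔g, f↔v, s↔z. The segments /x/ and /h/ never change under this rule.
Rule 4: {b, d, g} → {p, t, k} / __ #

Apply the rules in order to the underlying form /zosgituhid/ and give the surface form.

Rule 1 (intervocalic voicing): /t/ is a voiceless stop between vowels /i/ and /u/, so it voices to [d]. /zosgituhid/ → zosgiduhid.
Rule 2 (intervocalic h-deletion): /h/ occurs between vowels /u/ and /i/, so it deletes. /zosgiduhid/ → zosgiduid.
Rule 3 (regressive voicing assimilation): /s/ precedes the voiced obstruent /g/, so it voices to [z] by assimilation. /zosgiduid/ → zozgiduid.
Rule 4 (final devoicing): /d/ is a voiced stop in word-final position, so it devoices to [t]. /zozgiduid/ → zozgiduit.

zozgiduit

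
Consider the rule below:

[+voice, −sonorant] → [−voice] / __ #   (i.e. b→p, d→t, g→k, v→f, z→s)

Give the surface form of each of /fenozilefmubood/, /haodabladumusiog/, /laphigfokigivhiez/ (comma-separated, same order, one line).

fenozilefmuboot, haodabladumusiok, laphigfokigivhies

/fenozilefmubood/: /d/ is a voiced obstruent in word-final position, so it devoices to [t]. → [fenozilefmuboot].
/haodabladumusiog/: /g/ is a voiced obstruent in word-final position, so it devoices to [k]. → [haodabladumusiok].
/laphigfokigivhiez/: /z/ is a voiced obstruent in word-final position, so it devoices to [s]. → [laphigfokigivhies].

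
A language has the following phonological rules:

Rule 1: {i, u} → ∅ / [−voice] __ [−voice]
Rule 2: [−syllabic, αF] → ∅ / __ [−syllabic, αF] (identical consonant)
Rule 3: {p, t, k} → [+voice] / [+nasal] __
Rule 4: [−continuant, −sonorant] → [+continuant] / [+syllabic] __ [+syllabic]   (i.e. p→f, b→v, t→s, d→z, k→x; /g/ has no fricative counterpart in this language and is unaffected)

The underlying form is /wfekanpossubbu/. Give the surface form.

wfexanbosuvu

Rule 1 (high vowel syncope): no segment meets the environment; /wfekanpossubbu/ is unchanged.
Rule 2 (degemination): /ss/ is a geminate; the first /s/ deletes. /bb/ is a geminate; the first /b/ deletes. /wfekanpossubbu/ → wfekanposubu.
Rule 3 (post-nasal voicing): /p/ is a voiceless stop immediately after the nasal /n/, so it voices to [b]. /wfekanposubu/ → wfekanbosubu.
Rule 4 (intervocalic spirantization): /k/ is a stop between vowels /e/ and /a/, so it spirantizes to the fricative [x]. /b/ is a stop between vowels /u/ and /u/, so it spirantizes to the fricative [v]. /wfekanbosubu/ → wfexanbosuvu.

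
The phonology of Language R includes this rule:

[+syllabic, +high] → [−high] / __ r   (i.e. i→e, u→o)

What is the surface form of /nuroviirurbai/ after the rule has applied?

norovierorbai

/u/ is a high vowel immediately before /r/, so it lowers to [o].
/i/ is a high vowel immediately before /r/, so it lowers to [e].
/u/ is a high vowel immediately before /r/, so it lowers to [o].
Surface form: [norovierorbai].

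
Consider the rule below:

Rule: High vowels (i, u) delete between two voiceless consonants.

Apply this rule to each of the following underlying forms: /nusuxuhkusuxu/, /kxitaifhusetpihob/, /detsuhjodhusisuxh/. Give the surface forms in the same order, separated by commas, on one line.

/nusuxuhkusuxu/: /u/ is a high vowel flanked by voiceless consonants /s/ and /x/, so it deletes. /u/ is a high vowel flanked by voiceless consonants /x/ and /h/, so it deletes. /u/ is a high vowel flanked by voiceless consonants /k/ and /s/, so it deletes. /u/ is a high vowel flanked by voiceless consonants /s/ and /x/, so it deletes. → [nusxhksxu].
/kxitaifhusetpihob/: /i/ is a high vowel flanked by voiceless consonants /x/ and /t/, so it deletes. /u/ is a high vowel flanked by voiceless consonants /h/ and /s/, so it deletes. /i/ is a high vowel flanked by voiceless consonants /p/ and /h/, so it deletes. → [kxtaifhsetphob].
/detsuhjodhusisuxh/: /u/ is a high vowel flanked by voiceless consonants /s/ and /h/, so it deletes. /u/ is a high vowel flanked by voiceless consonants /h/ and /s/, so it deletes. /i/ is a high vowel flanked by voiceless consonants /s/ and /s/, so it deletes. /u/ is a high vowel flanked by voiceless consonants /s/ and /x/, so it deletes. → [detshjodhssxh].

nusxhksxu, kxtaifhsetphob, detshjodhssxh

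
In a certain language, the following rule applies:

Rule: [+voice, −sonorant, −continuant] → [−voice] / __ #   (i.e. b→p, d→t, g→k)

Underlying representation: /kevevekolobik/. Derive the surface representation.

kevevekolobik

No segment of /kevevekolobik/ meets the structural description of the rule, so the form surfaces unchanged.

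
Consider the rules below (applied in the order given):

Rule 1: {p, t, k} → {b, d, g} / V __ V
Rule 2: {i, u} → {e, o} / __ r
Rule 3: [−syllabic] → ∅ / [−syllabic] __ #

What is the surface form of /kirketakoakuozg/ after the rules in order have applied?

Rule 1 (intervocalic voicing): /t/ is a voiceless stop between vowels /e/ and /a/, so it voices to [d]. /k/ is a voiceless stop between vowels /a/ and /o/, so it voices to [g]. /k/ is a voiceless stop between vowels /a/ and /u/, so it voices to [g]. /kirketakoakuozg/ → kirkedagoaguozg.
Rule 2 (pre-rhotic lowering): /i/ is a high vowel immediately before /r/, so it lowers to [e]. /kirkedagoaguozg/ → kerkedagoaguozg.
Rule 3 (final cluster simplification): /g/ is the second consonant of a word-final cluster /zg/, so it deletes. /kerkedagoaguozg/ → kerkedagoaguoz.

kerkedagoaguoz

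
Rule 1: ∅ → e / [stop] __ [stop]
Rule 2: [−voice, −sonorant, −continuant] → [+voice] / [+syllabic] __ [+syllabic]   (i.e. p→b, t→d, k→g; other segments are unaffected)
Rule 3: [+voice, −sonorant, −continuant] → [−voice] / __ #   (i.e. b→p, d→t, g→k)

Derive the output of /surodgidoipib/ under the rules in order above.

Rule 1 (stop-cluster e-epenthesis): /d/ and /g/ form a stop–stop cluster, so [e] is inserted between them. /surodgidoipib/ → surodegidoipib.
Rule 2 (intervocalic voicing): /p/ is a voiceless stop between vowels /i/ and /i/, so it voices to [b]. /surodegidoipib/ → surodegidoibib.
Rule 3 (final devoicing): /b/ is a voiced stop in word-final position, so it devoices to [p]. /surodegidoibib/ → surodegidoibip.

surodegidoibip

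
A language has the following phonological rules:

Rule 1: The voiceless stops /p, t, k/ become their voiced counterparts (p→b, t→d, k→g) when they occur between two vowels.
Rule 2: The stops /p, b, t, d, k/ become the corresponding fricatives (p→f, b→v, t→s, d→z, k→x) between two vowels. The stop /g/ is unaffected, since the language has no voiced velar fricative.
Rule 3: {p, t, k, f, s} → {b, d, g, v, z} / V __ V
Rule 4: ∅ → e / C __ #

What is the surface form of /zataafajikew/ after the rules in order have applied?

Rule 1 (intervocalic voicing): /t/ is a voiceless stop between vowels /a/ and /a/, so it voices to [d]. /k/ is a voiceless stop between vowels /i/ and /e/, so it voices to [g]. /zataafajikew/ → zadaafajigew.
Rule 2 (intervocalic spirantization): /d/ is a stop between vowels /a/ and /a/, so it spirantizes to the fricative [z]. /zadaafajigew/ → zazaafajigew.
Rule 3 (intervocalic voicing): /f/ is a voiceless obstruent between vowels /a/ and /a/, so it voices to [v]. /zazaafajigew/ → zazaavajigew.
Rule 4 (final e-epenthesis): the form ends in the consonant /w/, so [e] is inserted word-finally. /zazaavajigew/ → zazaavajigewe.

zazaavajigewe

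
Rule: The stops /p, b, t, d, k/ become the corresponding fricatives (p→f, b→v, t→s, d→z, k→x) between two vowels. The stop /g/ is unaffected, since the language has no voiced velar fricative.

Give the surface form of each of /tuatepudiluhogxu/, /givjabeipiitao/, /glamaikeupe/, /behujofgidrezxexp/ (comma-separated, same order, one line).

tuasefuziluhogxu, givjaveifiisao, glamaixeufe, behujofgidrezxexp

/tuatepudiluhogxu/: /t/ is a stop between vowels /a/ and /e/, so it spirantizes to the fricative [s]. /p/ is a stop between vowels /e/ and /u/, so it spirantizes to the fricative [f]. /d/ is a stop between vowels /u/ and /i/, so it spirantizes to the fricative [z]. → [tuasefuziluhogxu].
/givjabeipiitao/: /b/ is a stop between vowels /a/ and /e/, so it spirantizes to the fricative [v]. /p/ is a stop between vowels /i/ and /i/, so it spirantizes to the fricative [f]. /t/ is a stop between vowels /i/ and /a/, so it spirantizes to the fricative [s]. → [givjaveifiisao].
/glamaikeupe/: /k/ is a stop between vowels /i/ and /e/, so it spirantizes to the fricative [x]. /p/ is a stop between vowels /u/ and /e/, so it spirantizes to the fricative [f]. → [glamaixeufe].
/behujofgidrezxexp/: the rule's environment is not met; surfaces unchanged as [behujofgidrezxexp].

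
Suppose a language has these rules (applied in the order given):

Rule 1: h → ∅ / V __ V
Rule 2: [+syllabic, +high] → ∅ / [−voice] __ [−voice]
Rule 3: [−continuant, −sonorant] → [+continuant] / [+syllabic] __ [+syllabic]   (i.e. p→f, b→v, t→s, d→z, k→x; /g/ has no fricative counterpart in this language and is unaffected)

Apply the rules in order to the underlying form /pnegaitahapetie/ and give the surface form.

pnegaisaafesie

Rule 1 (intervocalic h-deletion): /h/ occurs between vowels /a/ and /a/, so it deletes. /pnegaitahapetie/ → pnegaitaapetie.
Rule 2 (high vowel syncope): no segment meets the environment; /pnegaitaapetie/ is unchanged.
Rule 3 (intervocalic spirantization): /t/ is a stop between vowels /i/ and /a/, so it spirantizes to the fricative [s]. /p/ is a stop between vowels /a/ and /e/, so it spirantizes to the fricative [f]. /t/ is a stop between vowels /e/ and /i/, so it spirantizes to the fricative [s]. /pnegaitaapetie/ → pnegaisaafesie.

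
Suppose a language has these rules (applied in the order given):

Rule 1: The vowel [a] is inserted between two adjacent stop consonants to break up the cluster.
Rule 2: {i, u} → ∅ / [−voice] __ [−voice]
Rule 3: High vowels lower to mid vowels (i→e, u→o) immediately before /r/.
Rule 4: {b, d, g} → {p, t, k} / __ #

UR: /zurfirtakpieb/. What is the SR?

zorfertakapiep

Rule 1 (stop-cluster a-epenthesis): /k/ and /p/ form a stop–stop cluster, so [a] is inserted between them. /zurfirtakpieb/ → zurfirtakapieb.
Rule 2 (high vowel syncope): no segment meets the environment; /zurfirtakapieb/ is unchanged.
Rule 3 (pre-rhotic lowering): /u/ is a high vowel immediately before /r/, so it lowers to [o]. /i/ is a high vowel immediately before /r/, so it lowers to [e]. /zurfirtakapieb/ → zorfertakapieb.
Rule 4 (final devoicing): /b/ is a voiced stop in word-final position, so it devoices to [p]. /zorfertakapieb/ → zorfertakapiep.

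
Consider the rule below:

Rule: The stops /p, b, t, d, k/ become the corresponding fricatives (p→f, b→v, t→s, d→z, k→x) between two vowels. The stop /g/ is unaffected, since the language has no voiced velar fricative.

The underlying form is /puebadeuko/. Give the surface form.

puevazeuxo

Scanning /puebadeuko/: /p/ at position 1 is not in the conditioning environment; /b/ is a stop between vowels /e/ and /a/, so it spirantizes to the fricative [v]; /d/ is a stop between vowels /a/ and /e/, so it spirantizes to the fricative [z]; /k/ is a stop between vowels /u/ and /o/, so it spirantizes to the fricative [x].
Result: [puevazeuxo].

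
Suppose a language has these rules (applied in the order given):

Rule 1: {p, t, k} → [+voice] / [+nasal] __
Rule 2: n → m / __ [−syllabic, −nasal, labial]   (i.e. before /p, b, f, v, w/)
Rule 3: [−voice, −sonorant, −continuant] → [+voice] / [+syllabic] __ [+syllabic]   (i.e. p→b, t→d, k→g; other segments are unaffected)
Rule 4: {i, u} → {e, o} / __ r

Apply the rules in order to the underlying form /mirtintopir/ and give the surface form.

Rule 1 (post-nasal voicing): /t/ is a voiceless stop immediately after the nasal /n/, so it voices to [d]. /mirtintopir/ → mirtindopir.
Rule 2 (nasal place assimilation): no segment meets the environment; /mirtindopir/ is unchanged.
Rule 3 (intervocalic voicing): /p/ is a voiceless stop between vowels /o/ and /i/, so it voices to [b]. /mirtindopir/ → mirtindobir.
Rule 4 (pre-rhotic lowering): /i/ is a high vowel immediately before /r/, so it lowers to [e]. /i/ is a high vowel immediately before /r/, so it lowers to [e]. /mirtindobir/ → mertindober.

mertindober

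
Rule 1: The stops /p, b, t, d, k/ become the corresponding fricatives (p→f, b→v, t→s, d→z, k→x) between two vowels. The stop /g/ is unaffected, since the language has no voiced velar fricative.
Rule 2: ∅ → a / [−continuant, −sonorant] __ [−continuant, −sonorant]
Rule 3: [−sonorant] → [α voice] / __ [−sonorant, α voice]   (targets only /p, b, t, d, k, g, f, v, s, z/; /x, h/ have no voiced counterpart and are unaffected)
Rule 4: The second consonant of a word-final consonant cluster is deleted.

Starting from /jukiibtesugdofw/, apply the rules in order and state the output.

Rule 1 (intervocalic spirantization): /k/ is a stop between vowels /u/ and /i/, so it spirantizes to the fricative [x]. /jukiibtesugdofw/ → juxiibtesugdofw.
Rule 2 (stop-cluster a-epenthesis): /b/ and /t/ form a stop–stop cluster, so [a] is inserted between them. /g/ and /d/ form a stop–stop cluster, so [a] is inserted between them. /juxiibtesugdofw/ → juxiibatesugadofw.
Rule 3 (regressive voicing assimilation): no segment meets the environment; /juxiibatesugadofw/ is unchanged.
Rule 4 (final cluster simplification): /w/ is the second consonant of a word-final cluster /fw/, so it deletes. /juxiibatesugadofw/ → juxiibatesugadof.

juxiibatesugadof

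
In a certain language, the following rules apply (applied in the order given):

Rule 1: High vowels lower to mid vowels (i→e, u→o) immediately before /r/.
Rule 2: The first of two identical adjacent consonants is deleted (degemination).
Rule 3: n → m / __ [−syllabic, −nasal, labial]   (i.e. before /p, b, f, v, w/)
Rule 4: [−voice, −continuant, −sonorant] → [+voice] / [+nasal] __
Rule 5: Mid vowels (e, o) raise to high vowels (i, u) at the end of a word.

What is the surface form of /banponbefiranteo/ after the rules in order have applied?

Rule 1 (pre-rhotic lowering): /i/ is a high vowel immediately before /r/, so it lowers to [e]. /banponbefiranteo/ → banponbeferanteo.
Rule 2 (degemination): no segment meets the environment; /banponbeferanteo/ is unchanged.
Rule 3 (nasal place assimilation): /n/ precedes the labial consonant /p/, so it assimilates in place to [m]. /n/ precedes the labial consonant /b/, so it assimilates in place to [m]. /banponbeferanteo/ → bampombeferanteo.
Rule 4 (post-nasal voicing): /p/ is a voiceless stop immediately after the nasal /m/, so it voices to [b]. /t/ is a voiceless stop immediately after the nasal /n/, so it voices to [d]. /bampombeferanteo/ → bambombeferandeo.
Rule 5 (final vowel raising): /o/ is a mid vowel in word-final position, so it raises to [u]. /bambombeferandeo/ → bambombeferandeu.

bambombeferandeu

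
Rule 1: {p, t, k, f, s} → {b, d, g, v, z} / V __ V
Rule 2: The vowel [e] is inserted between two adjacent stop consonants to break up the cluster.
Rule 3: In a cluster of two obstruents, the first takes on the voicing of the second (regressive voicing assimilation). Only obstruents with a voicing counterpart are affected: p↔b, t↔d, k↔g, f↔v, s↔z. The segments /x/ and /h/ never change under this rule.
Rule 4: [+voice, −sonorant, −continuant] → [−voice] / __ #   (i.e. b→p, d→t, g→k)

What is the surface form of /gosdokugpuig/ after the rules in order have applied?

Rule 1 (intervocalic voicing): /k/ is a voiceless obstruent between vowels /o/ and /u/, so it voices to [g]. /gosdokugpuig/ → gosdogugpuig.
Rule 2 (stop-cluster e-epenthesis): /g/ and /p/ form a stop–stop cluster, so [e] is inserted between them. /gosdogugpuig/ → gosdogugepuig.
Rule 3 (regressive voicing assimilation): /s/ precedes the voiced obstruent /d/, so it voices to [z] by assimilation. /gosdogugepuig/ → gozdogugepuig.
Rule 4 (final devoicing): /g/ is a voiced stop in word-final position, so it devoices to [k]. /gozdogugepuig/ → gozdogugepuik.

gozdogugepuik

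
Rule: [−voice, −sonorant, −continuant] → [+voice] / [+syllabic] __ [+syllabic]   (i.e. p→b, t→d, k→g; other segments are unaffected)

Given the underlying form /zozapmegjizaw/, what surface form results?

zozapmegjizaw

No segment of /zozapmegjizaw/ meets the structural description of the rule, so the form surfaces unchanged.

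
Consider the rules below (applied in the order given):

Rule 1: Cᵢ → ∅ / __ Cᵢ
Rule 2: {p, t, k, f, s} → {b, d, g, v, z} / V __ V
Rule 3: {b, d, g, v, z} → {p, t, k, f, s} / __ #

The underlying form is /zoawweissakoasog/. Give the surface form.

Rule 1 (degemination): /ww/ is a geminate; the first /w/ deletes. /ss/ is a geminate; the first /s/ deletes. /zoawweissakoasog/ → zoaweisakoasog.
Rule 2 (intervocalic voicing): /s/ is a voiceless obstruent between vowels /i/ and /a/, so it voices to [z]. /k/ is a voiceless obstruent between vowels /a/ and /o/, so it voices to [g]. /s/ is a voiceless obstruent between vowels /a/ and /o/, so it voices to [z]. /zoaweisakoasog/ → zoaweizagoazog.
Rule 3 (final devoicing): /g/ is a voiced obstruent in word-final position, so it devoices to [k]. /zoaweizagoazog/ → zoaweizagoazok.

zoaweizagoazok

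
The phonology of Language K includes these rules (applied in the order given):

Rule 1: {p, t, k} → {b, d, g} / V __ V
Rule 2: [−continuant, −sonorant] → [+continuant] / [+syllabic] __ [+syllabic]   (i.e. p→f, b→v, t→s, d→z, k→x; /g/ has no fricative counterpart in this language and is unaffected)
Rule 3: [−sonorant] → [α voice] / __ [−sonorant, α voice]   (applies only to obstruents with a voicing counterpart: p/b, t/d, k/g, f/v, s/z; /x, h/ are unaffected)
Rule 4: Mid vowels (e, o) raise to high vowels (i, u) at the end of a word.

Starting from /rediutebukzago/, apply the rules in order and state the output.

Rule 1 (intervocalic voicing): /t/ is a voiceless stop between vowels /u/ and /e/, so it voices to [d]. /rediutebukzago/ → rediudebukzago.
Rule 2 (intervocalic spirantization): /d/ is a stop between vowels /e/ and /i/, so it spirantizes to the fricative [z]. /d/ is a stop between vowels /u/ and /e/, so it spirantizes to the fricative [z]. /b/ is a stop between vowels /e/ and /u/, so it spirantizes to the fricative [v]. /rediudebukzago/ → reziuzevukzago.
Rule 3 (regressive voicing assimilation): /k/ precedes the voiced obstruent /z/, so it voices to [g] by assimilation. /reziuzevukzago/ → reziuzevugzago.
Rule 4 (final vowel raising): /o/ is a mid vowel in word-final position, so it raises to [u]. /reziuzevugzago/ → reziuzevugzagu.

reziuzevugzagu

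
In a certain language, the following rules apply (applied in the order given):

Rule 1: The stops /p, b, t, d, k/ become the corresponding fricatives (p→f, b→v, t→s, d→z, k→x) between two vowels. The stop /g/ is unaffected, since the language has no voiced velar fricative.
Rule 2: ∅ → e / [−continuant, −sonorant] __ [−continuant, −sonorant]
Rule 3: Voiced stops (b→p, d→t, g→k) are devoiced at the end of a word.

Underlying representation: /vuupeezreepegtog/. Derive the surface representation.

Rule 1 (intervocalic spirantization): /p/ is a stop between vowels /u/ and /e/, so it spirantizes to the fricative [f]. /p/ is a stop between vowels /e/ and /e/, so it spirantizes to the fricative [f]. /vuupeezreepegtog/ → vuufeezreefegtog.
Rule 2 (stop-cluster e-epenthesis): /g/ and /t/ form a stop–stop cluster, so [e] is inserted between them. /vuufeezreefegtog/ → vuufeezreefegetog.
Rule 3 (final devoicing): /g/ is a voiced stop in word-final position, so it devoices to [k]. /vuufeezreefegetog/ → vuufeezreefegetok.

vuufeezreefegetok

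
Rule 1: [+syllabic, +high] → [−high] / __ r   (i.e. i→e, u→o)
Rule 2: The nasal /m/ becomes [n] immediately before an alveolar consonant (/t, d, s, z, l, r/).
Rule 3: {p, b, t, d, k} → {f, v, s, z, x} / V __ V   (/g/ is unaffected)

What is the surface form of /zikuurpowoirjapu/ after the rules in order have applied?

zixuorpowoerjafu

Rule 1 (pre-rhotic lowering): /u/ is a high vowel immediately before /r/, so it lowers to [o]. /i/ is a high vowel immediately before /r/, so it lowers to [e]. /zikuurpowoirjapu/ → zikuorpowoerjapu.
Rule 2 (nasal place assimilation): no segment meets the environment; /zikuorpowoerjapu/ is unchanged.
Rule 3 (intervocalic spirantization): /k/ is a stop between vowels /i/ and /u/, so it spirantizes to the fricative [x]. /p/ is a stop between vowels /a/ and /u/, so it spirantizes to the fricative [f]. /zikuorpowoerjapu/ → zixuorpowoerjafu.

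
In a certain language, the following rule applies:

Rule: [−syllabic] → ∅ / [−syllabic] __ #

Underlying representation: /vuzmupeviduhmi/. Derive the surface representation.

vuzmupeviduhmi

No segment of /vuzmupeviduhmi/ meets the structural description of the rule, so the form surfaces unchanged.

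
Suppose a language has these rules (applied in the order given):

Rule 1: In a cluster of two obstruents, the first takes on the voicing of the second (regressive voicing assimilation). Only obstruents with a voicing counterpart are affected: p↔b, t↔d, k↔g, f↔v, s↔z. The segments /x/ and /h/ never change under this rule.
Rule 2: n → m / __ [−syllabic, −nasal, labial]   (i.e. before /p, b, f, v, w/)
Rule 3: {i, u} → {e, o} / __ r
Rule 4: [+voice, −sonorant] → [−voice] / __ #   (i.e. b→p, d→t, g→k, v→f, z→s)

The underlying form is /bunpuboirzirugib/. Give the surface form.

Rule 1 (regressive voicing assimilation): no segment meets the environment; /bunpuboirzirugib/ is unchanged.
Rule 2 (nasal place assimilation): /n/ precedes the labial consonant /p/, so it assimilates in place to [m]. /bunpuboirzirugib/ → bumpuboirzirugib.
Rule 3 (pre-rhotic lowering): /i/ is a high vowel immediately before /r/, so it lowers to [e]. /i/ is a high vowel immediately before /r/, so it lowers to [e]. /bumpuboirzirugib/ → bumpuboerzerugib.
Rule 4 (final devoicing): /b/ is a voiced obstruent in word-final position, so it devoices to [p]. /bumpuboerzerugib/ → bumpuboerzerugip.

bumpuboerzerugip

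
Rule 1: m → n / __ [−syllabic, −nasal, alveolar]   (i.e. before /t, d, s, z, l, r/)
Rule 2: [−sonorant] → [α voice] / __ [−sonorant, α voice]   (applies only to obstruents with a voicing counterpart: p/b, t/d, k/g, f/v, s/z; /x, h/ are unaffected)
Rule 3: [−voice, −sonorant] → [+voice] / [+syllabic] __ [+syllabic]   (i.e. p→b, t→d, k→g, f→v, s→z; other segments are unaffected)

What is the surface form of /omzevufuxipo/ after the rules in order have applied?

onzevuvuxibo

Rule 1 (nasal place assimilation): /m/ precedes the alveolar consonant /z/, so it assimilates in place to [n]. /omzevufuxipo/ → onzevufuxipo.
Rule 2 (regressive voicing assimilation): no segment meets the environment; /onzevufuxipo/ is unchanged.
Rule 3 (intervocalic voicing): /f/ is a voiceless obstruent between vowels /u/ and /u/, so it voices to [v]. /p/ is a voiceless obstruent between vowels /i/ and /o/, so it voices to [b]. /onzevufuxipo/ → onzevuvuxibo.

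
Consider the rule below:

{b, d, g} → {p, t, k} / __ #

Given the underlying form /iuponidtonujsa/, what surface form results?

iuponidtonujsa

No segment of /iuponidtonujsa/ meets the structural description of the rule, so the form surfaces unchanged.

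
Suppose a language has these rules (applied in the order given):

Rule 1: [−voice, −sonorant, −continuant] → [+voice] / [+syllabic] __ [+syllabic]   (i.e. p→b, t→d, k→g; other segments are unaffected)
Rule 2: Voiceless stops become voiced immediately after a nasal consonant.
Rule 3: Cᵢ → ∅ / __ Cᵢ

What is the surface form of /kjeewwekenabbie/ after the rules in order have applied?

Rule 1 (intervocalic voicing): /k/ is a voiceless stop between vowels /e/ and /e/, so it voices to [g]. /kjeewwekenabbie/ → kjeewwegenabbie.
Rule 2 (post-nasal voicing): no segment meets the environment; /kjeewwegenabbie/ is unchanged.
Rule 3 (degemination): /ww/ is a geminate; the first /w/ deletes. /bb/ is a geminate; the first /b/ deletes. /kjeewwegenabbie/ → kjeewegenabie.

kjeewegenabie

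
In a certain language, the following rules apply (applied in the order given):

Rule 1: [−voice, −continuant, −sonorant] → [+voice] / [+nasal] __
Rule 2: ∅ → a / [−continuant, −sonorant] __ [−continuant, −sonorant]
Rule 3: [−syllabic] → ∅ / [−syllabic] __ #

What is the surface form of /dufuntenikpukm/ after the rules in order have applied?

dufundenikapuk

Rule 1 (post-nasal voicing): /t/ is a voiceless stop immediately after the nasal /n/, so it voices to [d]. /dufuntenikpukm/ → dufundenikpukm.
Rule 2 (stop-cluster a-epenthesis): /k/ and /p/ form a stop–stop cluster, so [a] is inserted between them. /dufundenikpukm/ → dufundenikapukm.
Rule 3 (final cluster simplification): /m/ is the second consonant of a word-final cluster /km/, so it deletes. /dufundenikapukm/ → dufundenikapuk.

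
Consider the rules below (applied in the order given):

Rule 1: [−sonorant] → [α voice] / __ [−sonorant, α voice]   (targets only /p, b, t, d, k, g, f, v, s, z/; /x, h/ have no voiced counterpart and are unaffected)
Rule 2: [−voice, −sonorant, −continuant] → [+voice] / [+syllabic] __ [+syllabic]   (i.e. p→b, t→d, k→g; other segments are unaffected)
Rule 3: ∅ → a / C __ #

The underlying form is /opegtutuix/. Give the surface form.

Rule 1 (regressive voicing assimilation): /g/ precedes the voiceless obstruent /t/, so it devoices to [k] by assimilation. /opegtutuix/ → opektutuix.
Rule 2 (intervocalic voicing): /p/ is a voiceless stop between vowels /o/ and /e/, so it voices to [b]. /t/ is a voiceless stop between vowels /u/ and /u/, so it voices to [d]. /opektutuix/ → obektuduix.
Rule 3 (final a-epenthesis): the form ends in the consonant /x/, so [a] is inserted word-finally. /obektuduix/ → obektuduixa.

obektuduixa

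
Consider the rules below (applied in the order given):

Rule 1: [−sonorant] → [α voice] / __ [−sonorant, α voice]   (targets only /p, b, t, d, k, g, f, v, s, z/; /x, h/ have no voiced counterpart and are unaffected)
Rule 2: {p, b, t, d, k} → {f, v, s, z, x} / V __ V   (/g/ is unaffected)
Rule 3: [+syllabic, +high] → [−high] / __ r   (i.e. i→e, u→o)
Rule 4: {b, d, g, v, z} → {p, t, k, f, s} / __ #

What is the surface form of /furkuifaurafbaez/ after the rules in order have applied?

forkuifaoravbaes

Rule 1 (regressive voicing assimilation): /f/ precedes the voiced obstruent /b/, so it voices to [v] by assimilation. /furkuifaurafbaez/ → furkuifauravbaez.
Rule 2 (intervocalic spirantization): no segment meets the environment; /furkuifauravbaez/ is unchanged.
Rule 3 (pre-rhotic lowering): /u/ is a high vowel immediately before /r/, so it lowers to [o]. /u/ is a high vowel immediately before /r/, so it lowers to [o]. /furkuifauravbaez/ → forkuifaoravbaez.
Rule 4 (final devoicing): /z/ is a voiced obstruent in word-final position, so it devoices to [s]. /forkuifaoravbaez/ → forkuifaoravbaes.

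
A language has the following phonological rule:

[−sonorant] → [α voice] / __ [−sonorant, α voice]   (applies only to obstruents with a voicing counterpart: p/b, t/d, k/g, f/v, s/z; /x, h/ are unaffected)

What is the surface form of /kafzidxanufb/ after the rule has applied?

kavzitxanuvb

/f/ precedes the voiced obstruent /z/, so it voices to [v] by assimilation.
/d/ precedes the voiceless obstruent /x/, so it devoices to [t] by assimilation.
/f/ precedes the voiced obstruent /b/, so it voices to [v] by assimilation.
The other instances of /k/, /z/, /b/ do not occur in the required environment and remain unchanged.
Surface form: [kavzitxanuvb].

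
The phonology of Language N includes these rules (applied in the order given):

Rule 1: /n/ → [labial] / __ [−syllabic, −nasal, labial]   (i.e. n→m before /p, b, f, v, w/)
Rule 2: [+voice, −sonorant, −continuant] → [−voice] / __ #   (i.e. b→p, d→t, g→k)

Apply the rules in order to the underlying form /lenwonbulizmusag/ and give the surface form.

lemwombulizmusak

Rule 1 (nasal place assimilation): /n/ precedes the labial consonant /w/, so it assimilates in place to [m]. /n/ precedes the labial consonant /b/, so it assimilates in place to [m]. /lenwonbulizmusag/ → lemwombulizmusag.
Rule 2 (final devoicing): /g/ is a voiced stop in word-final position, so it devoices to [k]. /lemwombulizmusag/ → lemwombulizmusak.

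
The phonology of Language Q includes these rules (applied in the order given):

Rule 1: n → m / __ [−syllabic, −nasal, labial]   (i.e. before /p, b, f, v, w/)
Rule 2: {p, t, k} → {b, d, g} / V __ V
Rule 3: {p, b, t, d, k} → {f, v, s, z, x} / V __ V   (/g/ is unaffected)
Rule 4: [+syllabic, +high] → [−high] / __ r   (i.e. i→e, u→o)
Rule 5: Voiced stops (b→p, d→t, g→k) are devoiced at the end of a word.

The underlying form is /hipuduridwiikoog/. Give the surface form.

hivuzoridwiigook

Rule 1 (nasal place assimilation): no segment meets the environment; /hipuduridwiikoog/ is unchanged.
Rule 2 (intervocalic voicing): /p/ is a voiceless stop between vowels /i/ and /u/, so it voices to [b]. /k/ is a voiceless stop between vowels /i/ and /o/, so it voices to [g]. /hipuduridwiikoog/ → hibuduridwiigoog.
Rule 3 (intervocalic spirantization): /b/ is a stop between vowels /i/ and /u/, so it spirantizes to the fricative [v]. /d/ is a stop between vowels /u/ and /u/, so it spirantizes to the fricative [z]. /hibuduridwiigoog/ → hivuzuridwiigoog.
Rule 4 (pre-rhotic lowering): /u/ is a high vowel immediately before /r/, so it lowers to [o]. /hivuzuridwiigoog/ → hivuzoridwiigoog.
Rule 5 (final devoicing): /g/ is a voiced stop in word-final position, so it devoices to [k]. /hivuzoridwiigoog/ → hivuzoridwiigook.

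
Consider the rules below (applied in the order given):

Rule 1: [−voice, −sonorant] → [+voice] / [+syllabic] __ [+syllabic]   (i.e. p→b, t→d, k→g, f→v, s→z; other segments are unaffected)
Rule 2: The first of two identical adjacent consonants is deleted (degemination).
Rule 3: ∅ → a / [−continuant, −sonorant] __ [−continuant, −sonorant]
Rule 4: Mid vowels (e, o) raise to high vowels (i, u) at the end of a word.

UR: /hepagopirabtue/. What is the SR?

Rule 1 (intervocalic voicing): /p/ is a voiceless obstruent between vowels /e/ and /a/, so it voices to [b]. /p/ is a voiceless obstruent between vowels /o/ and /i/, so it voices to [b]. /hepagopirabtue/ → hebagobirabtue.
Rule 2 (degemination): no segment meets the environment; /hebagobirabtue/ is unchanged.
Rule 3 (stop-cluster a-epenthesis): /b/ and /t/ form a stop–stop cluster, so [a] is inserted between them. /hebagobirabtue/ → hebagobirabatue.
Rule 4 (final vowel raising): /e/ is a mid vowel in word-final position, so it raises to [i]. /hebagobirabatue/ → hebagobirabatui.

hebagobirabatui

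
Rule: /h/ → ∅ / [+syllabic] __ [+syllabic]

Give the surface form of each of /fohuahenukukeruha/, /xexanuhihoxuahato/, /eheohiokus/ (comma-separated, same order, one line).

fouaenukukerua, xexanuioxuaato, eeoiokus

/fohuahenukukeruha/: /h/ occurs between vowels /o/ and /u/, so it deletes. /h/ occurs between vowels /a/ and /e/, so it deletes. /h/ occurs between vowels /u/ and /a/, so it deletes. → [fouaenukukerua].
/xexanuhihoxuahato/: /h/ occurs between vowels /u/ and /i/, so it deletes. /h/ occurs between vowels /i/ and /o/, so it deletes. /h/ occurs between vowels /a/ and /a/, so it deletes. → [xexanuioxuaato].
/eheohiokus/: /h/ occurs between vowels /e/ and /e/, so it deletes. /h/ occurs between vowels /o/ and /i/, so it deletes. → [eeoiokus].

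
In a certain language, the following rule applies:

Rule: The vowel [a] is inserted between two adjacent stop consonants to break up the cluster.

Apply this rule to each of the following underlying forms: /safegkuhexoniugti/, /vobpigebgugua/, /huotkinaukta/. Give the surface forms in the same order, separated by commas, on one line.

safegakuhexoniugati, vobapigebagugua, huotakinaukata

/safegkuhexoniugti/: /g/ and /k/ form a stop–stop cluster, so [a] is inserted between them. /g/ and /t/ form a stop–stop cluster, so [a] is inserted between them. → [safegakuhexoniugati].
/vobpigebgugua/: /b/ and /p/ form a stop–stop cluster, so [a] is inserted between them. /b/ and /g/ form a stop–stop cluster, so [a] is inserted between them. → [vobapigebagugua].
/huotkinaukta/: /t/ and /k/ form a stop–stop cluster, so [a] is inserted between them. /k/ and /t/ form a stop–stop cluster, so [a] is inserted between them. → [huotakinaukata].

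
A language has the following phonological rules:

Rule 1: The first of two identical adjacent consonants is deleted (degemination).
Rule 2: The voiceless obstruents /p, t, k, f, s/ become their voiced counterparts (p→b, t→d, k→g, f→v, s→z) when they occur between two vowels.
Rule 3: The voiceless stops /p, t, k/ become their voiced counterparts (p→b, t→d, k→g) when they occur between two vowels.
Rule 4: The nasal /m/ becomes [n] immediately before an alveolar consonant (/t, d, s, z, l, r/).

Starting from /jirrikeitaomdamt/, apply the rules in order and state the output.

jirigeidaondant

Rule 1 (degemination): /rr/ is a geminate; the first /r/ deletes. /jirrikeitaomdamt/ → jirikeitaomdamt.
Rule 2 (intervocalic voicing): /k/ is a voiceless obstruent between vowels /i/ and /e/, so it voices to [g]. /t/ is a voiceless obstruent between vowels /i/ and /a/, so it voices to [d]. /jirikeitaomdamt/ → jirigeidaomdamt.
Rule 3 (intervocalic voicing): no segment meets the environment; /jirigeidaomdamt/ is unchanged.
Rule 4 (nasal place assimilation): /m/ precedes the alveolar consonant /d/, so it assimilates in place to [n]. /m/ precedes the alveolar consonant /t/, so it assimilates in place to [n]. /jirigeidaomdamt/ → jirigeidaondant.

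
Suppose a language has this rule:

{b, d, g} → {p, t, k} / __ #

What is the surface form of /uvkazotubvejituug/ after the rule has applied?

uvkazotubvejituuk

/g/ is a voiced stop in word-final position, so it devoices to [k].
The other instance of /b/ does not occur in the required environment and remains unchanged.
Surface form: [uvkazotubvejituuk].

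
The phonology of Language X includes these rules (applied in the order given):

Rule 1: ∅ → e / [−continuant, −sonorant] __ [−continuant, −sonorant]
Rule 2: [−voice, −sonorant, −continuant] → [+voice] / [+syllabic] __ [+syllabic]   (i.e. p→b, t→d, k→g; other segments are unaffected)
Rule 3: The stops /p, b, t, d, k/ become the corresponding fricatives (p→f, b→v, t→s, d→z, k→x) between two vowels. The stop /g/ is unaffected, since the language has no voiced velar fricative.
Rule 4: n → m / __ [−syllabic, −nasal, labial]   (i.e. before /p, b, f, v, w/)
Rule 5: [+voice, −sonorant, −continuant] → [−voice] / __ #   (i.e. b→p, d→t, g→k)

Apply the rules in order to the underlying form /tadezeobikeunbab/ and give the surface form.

tazezeovigeumbap

Rule 1 (stop-cluster e-epenthesis): no segment meets the environment; /tadezeobikeunbab/ is unchanged.
Rule 2 (intervocalic voicing): /k/ is a voiceless stop between vowels /i/ and /e/, so it voices to [g]. /tadezeobikeunbab/ → tadezeobigeunbab.
Rule 3 (intervocalic spirantization): /d/ is a stop between vowels /a/ and /e/, so it spirantizes to the fricative [z]. /b/ is a stop between vowels /o/ and /i/, so it spirantizes to the fricative [v]. /tadezeobigeunbab/ → tazezeovigeunbab.
Rule 4 (nasal place assimilation): /n/ precedes the labial consonant /b/, so it assimilates in place to [m]. /tazezeovigeunbab/ → tazezeovigeumbab.
Rule 5 (final devoicing): /b/ is a voiced stop in word-final position, so it devoices to [p]. /tazezeovigeumbab/ → tazezeovigeumbap.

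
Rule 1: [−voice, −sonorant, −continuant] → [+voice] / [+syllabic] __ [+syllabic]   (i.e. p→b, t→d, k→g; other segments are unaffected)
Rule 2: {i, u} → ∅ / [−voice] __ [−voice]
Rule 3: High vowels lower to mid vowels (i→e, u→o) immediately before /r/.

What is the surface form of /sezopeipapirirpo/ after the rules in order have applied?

Rule 1 (intervocalic voicing): /p/ is a voiceless stop between vowels /o/ and /e/, so it voices to [b]. /p/ is a voiceless stop between vowels /i/ and /a/, so it voices to [b]. /p/ is a voiceless stop between vowels /a/ and /i/, so it voices to [b]. /sezopeipapirirpo/ → sezobeibabirirpo.
Rule 2 (high vowel syncope): no segment meets the environment; /sezobeibabirirpo/ is unchanged.
Rule 3 (pre-rhotic lowering): /i/ is a high vowel immediately before /r/, so it lowers to [e]. /i/ is a high vowel immediately before /r/, so it lowers to [e]. /sezobeibabirirpo/ → sezobeibabererpo.

sezobeibabererpo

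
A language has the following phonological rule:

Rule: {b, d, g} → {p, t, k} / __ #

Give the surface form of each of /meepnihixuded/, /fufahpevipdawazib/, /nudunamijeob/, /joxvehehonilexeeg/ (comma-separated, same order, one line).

meepnihixudet, fufahpevipdawazip, nudunamijeop, joxvehehonilexeek

/meepnihixuded/: /d/ is a voiced stop in word-final position, so it devoices to [t]. → [meepnihixudet].
/fufahpevipdawazib/: /b/ is a voiced stop in word-final position, so it devoices to [p]. → [fufahpevipdawazip].
/nudunamijeob/: /b/ is a voiced stop in word-final position, so it devoices to [p]. → [nudunamijeop].
/joxvehehonilexeeg/: /g/ is a voiced stop in word-final position, so it devoices to [k]. → [joxvehehonilexeek].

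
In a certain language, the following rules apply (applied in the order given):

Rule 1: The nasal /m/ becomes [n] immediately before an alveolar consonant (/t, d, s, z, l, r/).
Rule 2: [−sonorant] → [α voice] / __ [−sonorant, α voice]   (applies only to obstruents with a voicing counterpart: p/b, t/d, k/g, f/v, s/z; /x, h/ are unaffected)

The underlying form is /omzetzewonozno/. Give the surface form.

onzedzewonozno

Rule 1 (nasal place assimilation): /m/ precedes the alveolar consonant /z/, so it assimilates in place to [n]. /omzetzewonozno/ → onzetzewonozno.
Rule 2 (regressive voicing assimilation): /t/ precedes the voiced obstruent /z/, so it voices to [d] by assimilation. /onzetzewonozno/ → onzedzewonozno.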